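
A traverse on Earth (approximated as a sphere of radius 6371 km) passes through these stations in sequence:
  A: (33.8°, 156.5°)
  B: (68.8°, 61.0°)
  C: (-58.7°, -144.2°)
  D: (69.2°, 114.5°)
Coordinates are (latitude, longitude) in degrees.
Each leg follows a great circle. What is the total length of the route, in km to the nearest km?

Leg A→B: central angle 1.0589 rad, distance 6746.1 km.
Leg B→C: central angle 2.8825 rad, distance 18364.4 km.
Leg C→D: central angle 2.5588 rad, distance 16302.0 km.
Total: 6746.1 + 18364.4 + 16302.0 ≈ 41413 km.

41413 km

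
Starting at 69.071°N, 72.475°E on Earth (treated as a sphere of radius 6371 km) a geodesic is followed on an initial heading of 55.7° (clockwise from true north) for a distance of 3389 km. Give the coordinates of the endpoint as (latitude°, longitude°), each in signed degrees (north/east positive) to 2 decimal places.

65.10°, 156.90°

Angular distance δ = d/R = 3389/6371 = 0.53194 rad; initial bearing θ = 0.9721 rad.
sin φ₂ = sin φ₁ cos δ + cos φ₁ sin δ cos θ = (0.9340)(0.8618) + (0.3572)(0.5072)(0.5635) = 0.9071, so φ₂ = 65.10°.
Δλ = atan2(sin θ sin δ cos φ₁, cos δ − sin φ₁ sin φ₂) = atan2(0.1497, 0.0146) = 84.427°.
λ₂ = 72.475° + 84.427° = 156.90°.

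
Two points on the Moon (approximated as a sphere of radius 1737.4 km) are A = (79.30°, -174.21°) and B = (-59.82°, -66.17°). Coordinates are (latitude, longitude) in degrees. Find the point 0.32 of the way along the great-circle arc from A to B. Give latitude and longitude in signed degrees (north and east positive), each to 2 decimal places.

40.50°, -94.41°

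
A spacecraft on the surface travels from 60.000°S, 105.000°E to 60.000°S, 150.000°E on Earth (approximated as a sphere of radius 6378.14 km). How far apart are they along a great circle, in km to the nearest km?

In radians: φ₁ = -1.0472, φ₂ = -1.0472, Δλ = 45.000° = 0.7854 rad.
Haversine: a = sin²(Δφ/2) + cos φ₁ cos φ₂ sin²(Δλ/2) = 0.0000 + (0.5000)(0.5000)(0.1464) = 0.03661.
Central angle c = 2·arcsin(√a) = 0.38506 rad.
Distance = R·c = 6378.14 × 0.3851 ≈ 2456 km.

2456 km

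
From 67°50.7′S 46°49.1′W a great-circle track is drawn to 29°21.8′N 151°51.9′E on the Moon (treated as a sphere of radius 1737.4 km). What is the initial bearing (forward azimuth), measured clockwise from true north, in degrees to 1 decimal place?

With φ₁ = -1.1841, φ₂ = 0.5125, Δλ = -2.8155 rad, the forward-azimuth formula gives
θ = atan2( sin Δλ cos φ₂ , cos φ₁ sin φ₂ − sin φ₁ cos φ₂ cos Δλ ) = atan2(-0.2792, -0.5797) = -154.29°.
Adding 360° brings this into [0°, 360°): 205.7°.

205.7°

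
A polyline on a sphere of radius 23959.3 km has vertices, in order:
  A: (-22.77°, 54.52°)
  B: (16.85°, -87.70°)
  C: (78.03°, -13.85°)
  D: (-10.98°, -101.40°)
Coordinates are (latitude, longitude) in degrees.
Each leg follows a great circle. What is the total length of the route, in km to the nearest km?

131511 km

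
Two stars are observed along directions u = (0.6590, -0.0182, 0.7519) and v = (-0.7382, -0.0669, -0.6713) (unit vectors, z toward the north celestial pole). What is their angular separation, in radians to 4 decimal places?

u·v = -0.9900; |u| = 1.0000, |v| = 1.0000.
cos θ = (u·v)/(|u||v|) = -0.9900, so θ = 3.0000 rad.

3.0000 rad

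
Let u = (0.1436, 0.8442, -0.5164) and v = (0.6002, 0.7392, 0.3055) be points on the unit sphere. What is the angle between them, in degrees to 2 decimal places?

56.46°

u·v = 0.5525; |u| = 1.0000, |v| = 1.0000.
cos θ = (u·v)/(|u||v|) = 0.5525, so θ = 56.46°.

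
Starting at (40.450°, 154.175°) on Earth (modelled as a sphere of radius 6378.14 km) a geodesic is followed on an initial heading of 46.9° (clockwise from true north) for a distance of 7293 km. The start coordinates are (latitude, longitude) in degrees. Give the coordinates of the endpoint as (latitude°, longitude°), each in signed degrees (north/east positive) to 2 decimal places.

47.91°, -108.28°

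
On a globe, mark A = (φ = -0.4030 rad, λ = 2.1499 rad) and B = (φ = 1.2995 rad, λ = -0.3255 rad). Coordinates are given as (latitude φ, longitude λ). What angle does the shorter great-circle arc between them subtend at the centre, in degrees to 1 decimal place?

Let φ₁ = -0.4030 rad, φ₂ = 1.2995 rad, and Δλ = -2.4754 rad.
cos c = sin φ₁ sin φ₂ + cos φ₁ cos φ₂ cos Δλ = (-0.3922)(0.9634) + (0.9199)(0.2680)(-0.7862) = -0.57164,
so c = arccos(-0.57164) = 2.17930 rad.
So the angular separation is 124.9°.

124.9°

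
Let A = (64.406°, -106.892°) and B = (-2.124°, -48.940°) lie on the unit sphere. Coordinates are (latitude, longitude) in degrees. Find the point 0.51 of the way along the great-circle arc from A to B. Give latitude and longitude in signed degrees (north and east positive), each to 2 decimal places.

33.30°, -65.11°

The central angle between A and B is δ = 1.3739 rad.
With f = 0.51, the slerp weights are sin((1−f)δ)/sin δ = 0.6358 and sin(fδ)/sin δ = 0.6574.
Weighted sum of the unit vectors: (0.6358)·(-0.1255,-0.4134,0.9019) + (0.6574)·(0.6564,-0.7535,-0.0371) = (0.3517, -0.7582, 0.5490).
Converting back: φ = atan2(z, √(x²+y²)) = 33.30°, λ = atan2(y, x) = -65.11°.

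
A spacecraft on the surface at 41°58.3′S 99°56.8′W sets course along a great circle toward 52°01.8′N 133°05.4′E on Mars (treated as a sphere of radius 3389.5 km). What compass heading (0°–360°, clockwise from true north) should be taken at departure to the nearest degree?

305°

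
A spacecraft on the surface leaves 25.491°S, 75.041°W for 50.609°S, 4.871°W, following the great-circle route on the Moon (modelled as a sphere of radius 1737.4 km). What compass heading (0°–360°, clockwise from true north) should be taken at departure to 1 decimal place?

With φ₁ = -0.4449, φ₂ = -0.8833, Δλ = 1.2247 rad, the forward-azimuth formula gives
θ = atan2( sin Δλ cos φ₂ , cos φ₁ sin φ₂ − sin φ₁ cos φ₂ cos Δλ ) = atan2(0.5970, -0.6050) = 135.38°.
So the initial bearing is 135.4°.

135.4°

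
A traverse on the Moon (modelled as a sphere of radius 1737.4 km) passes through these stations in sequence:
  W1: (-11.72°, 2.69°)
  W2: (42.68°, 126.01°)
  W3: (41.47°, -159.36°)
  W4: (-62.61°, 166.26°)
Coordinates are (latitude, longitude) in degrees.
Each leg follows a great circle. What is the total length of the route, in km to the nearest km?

8593 km

Leg W1→W2: central angle 2.1331 rad, distance 3706.0 km.
Leg W2→W3: central angle 0.9336 rad, distance 1622.1 km.
Leg W3→W4: central angle 1.8792 rad, distance 3264.8 km.
Total: 3706.0 + 1622.1 + 3264.8 ≈ 8593 km.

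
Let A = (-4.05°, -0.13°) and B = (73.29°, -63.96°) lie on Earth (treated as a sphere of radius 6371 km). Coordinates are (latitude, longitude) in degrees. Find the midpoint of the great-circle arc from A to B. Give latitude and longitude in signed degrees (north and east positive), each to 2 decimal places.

Central angle δ = 1.5119 rad. Interpolating on the sphere with fraction f = 0.5:
P = [sin((1−f)δ)·A + sin(fδ)·B] / sin δ = 0.6872·A + 0.6872·B in Cartesian coordinates,
giving P = (0.7722, -0.1791, 0.6096), i.e. latitude 37.56°, longitude -13.06°.

37.56°, -13.06°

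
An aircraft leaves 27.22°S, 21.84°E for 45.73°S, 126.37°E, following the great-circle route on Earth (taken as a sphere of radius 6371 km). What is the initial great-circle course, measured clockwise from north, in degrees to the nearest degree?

Δλ = 104.530° = 1.8244 rad.
y = sin Δλ · cos φ₂ = (0.9680)(0.6980) = 0.6757
x = cos φ₁ sin φ₂ − sin φ₁ cos φ₂ cos Δλ = (0.8893)(-0.7161) − (-0.4574)(0.6980)(-0.2509) = -0.7169
θ = atan2(y, x) = 136.69°, so the bearing is 137°.

137°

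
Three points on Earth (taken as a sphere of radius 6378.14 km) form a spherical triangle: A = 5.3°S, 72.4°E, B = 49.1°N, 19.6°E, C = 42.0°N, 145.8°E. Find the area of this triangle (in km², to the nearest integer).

40503225 km²

Side lengths (central angles): a = 1.3506, b = 1.4206, c = 1.2405 rad; semiperimeter s = 2.0059.
By l'Huilier's theorem, tan(E/4) = √[tan(s/2) tan((s−a)/2) tan((s−b)/2) tan((s−c)/2)], giving spherical excess E = 0.9956 rad.
Area = E·R² = 0.9956 × (6378.14)² ≈ 40503225 km².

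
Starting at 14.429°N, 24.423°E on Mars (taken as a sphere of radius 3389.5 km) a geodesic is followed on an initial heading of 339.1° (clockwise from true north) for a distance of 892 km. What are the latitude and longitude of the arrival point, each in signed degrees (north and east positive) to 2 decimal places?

28.42°, 18.37°

Angular distance δ = d/R = 892/3389.5 = 0.26317 rad; initial bearing θ = 5.9184 rad.
sin φ₂ = sin φ₁ cos δ + cos φ₁ sin δ cos θ = (0.2492)(0.9656) + (0.9685)(0.2601)(0.9342) = 0.4760, so φ₂ = 28.42°.
Δλ = atan2(sin θ sin δ cos φ₁, cos δ − sin φ₁ sin φ₂) = atan2(-0.0899, 0.8470) = -6.057°.
λ₂ = 24.423° − 6.057° = 18.37°.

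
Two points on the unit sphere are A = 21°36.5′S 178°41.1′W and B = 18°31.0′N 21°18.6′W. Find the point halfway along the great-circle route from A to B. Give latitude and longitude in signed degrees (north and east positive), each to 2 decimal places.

-7.82°, -97.18°

Central angle δ = 2.7671 rad. Interpolating on the sphere with fraction f = 0.5:
P = [sin((1−f)δ)·A + sin(fδ)·B] / sin δ = 2.6861·A + 2.6861·B in Cartesian coordinates,
giving P = (-0.1238, -0.9829, -0.1361), i.e. latitude -7.82°, longitude -97.18°.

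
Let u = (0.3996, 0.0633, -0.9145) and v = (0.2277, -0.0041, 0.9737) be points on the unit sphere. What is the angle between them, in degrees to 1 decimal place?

u·v = -0.7997; |u| = 1.0000, |v| = 1.0000.
cos θ = (u·v)/(|u||v|) = -0.7997, so θ = 143.1°.

143.1°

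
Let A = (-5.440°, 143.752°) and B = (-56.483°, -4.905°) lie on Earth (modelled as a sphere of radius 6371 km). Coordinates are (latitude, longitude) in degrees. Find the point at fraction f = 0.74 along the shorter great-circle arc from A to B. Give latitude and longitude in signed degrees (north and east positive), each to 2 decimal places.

-71.89°, 57.69°

The central angle between A and B is δ = 1.9719 rad.
With f = 0.74, the slerp weights are sin((1−f)δ)/sin δ = 0.5328 and sin(fδ)/sin δ = 1.0795.
Weighted sum of the unit vectors: (0.5328)·(-0.8028,0.5886,-0.0948) + (1.0795)·(0.5502,-0.0472,-0.8337) = (0.1661, 0.2627, -0.9505).
Converting back: φ = atan2(z, √(x²+y²)) = -71.89°, λ = atan2(y, x) = 57.69°.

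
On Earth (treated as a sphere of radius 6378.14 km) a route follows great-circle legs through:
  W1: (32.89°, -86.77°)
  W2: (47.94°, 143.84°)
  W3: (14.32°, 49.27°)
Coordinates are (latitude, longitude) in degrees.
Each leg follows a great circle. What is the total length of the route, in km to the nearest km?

18899 km

Leg W1→W2: central angle 1.5246 rad, distance 9724.1 km.
Leg W2→W3: central angle 1.4385 rad, distance 9174.9 km.
Total: 9724.1 + 9174.9 ≈ 18899 km.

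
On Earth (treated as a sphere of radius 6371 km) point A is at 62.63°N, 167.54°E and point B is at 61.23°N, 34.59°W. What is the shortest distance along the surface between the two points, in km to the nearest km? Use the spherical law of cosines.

6117 km

With latitudes φ₁ = 62.630°, φ₂ = 61.230° and longitude difference Δλ = 157.870°:
cos c = sin φ₁ sin φ₂ + cos φ₁ cos φ₂ cos Δλ = (0.8881)(0.8766) + (0.4597)(0.4813)(-0.9263) = 0.57347,
so c = arccos(0.57347) = 0.96007 rad.
Distance = R·c = 6371 × 0.9601 ≈ 6117 km.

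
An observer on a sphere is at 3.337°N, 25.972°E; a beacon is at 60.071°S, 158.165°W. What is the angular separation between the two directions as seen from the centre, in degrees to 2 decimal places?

123.18°

Let φ₁ = 0.0582 rad, φ₂ = -1.0484 rad, and Δλ = 3.0694 rad.
Haversine: a = sin²(Δφ/2) + cos φ₁ cos φ₂ sin²(Δλ/2) = 0.2762 + (0.9983)(0.4989)(0.9987) = 0.77361.
Central angle c = 2·arcsin(√a) = 2.14985 rad.
So the angular separation is 123.18°.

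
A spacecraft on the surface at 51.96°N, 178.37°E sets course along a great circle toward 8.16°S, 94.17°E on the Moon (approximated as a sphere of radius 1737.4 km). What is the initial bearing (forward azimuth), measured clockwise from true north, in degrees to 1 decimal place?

260.4°

Δλ = -84.200° = -1.4696 rad.
y = sin Δλ · cos φ₂ = (-0.9949)(0.9899) = -0.9848
x = cos φ₁ sin φ₂ − sin φ₁ cos φ₂ cos Δλ = (0.6162)(-0.1419) − (0.7876)(0.9899)(0.1011) = -0.1662
θ = atan2(y, x) = -99.58°; adding 360° gives 260.4°.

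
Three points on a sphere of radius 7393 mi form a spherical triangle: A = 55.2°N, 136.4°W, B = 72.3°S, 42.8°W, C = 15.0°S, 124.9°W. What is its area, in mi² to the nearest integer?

Side lengths (central angles): a = 1.2798, b = 1.2370, c = 2.4868 rad; semiperimeter s = 2.5018.
By l'Huilier's theorem, tan(E/4) = √[tan(s/2) tan((s−a)/2) tan((s−b)/2) tan((s−c)/2)], giving spherical excess E = 0.4291 rad.
Area = E·R² = 0.4291 × (7393)² ≈ 23451403 mi².

23451403 mi²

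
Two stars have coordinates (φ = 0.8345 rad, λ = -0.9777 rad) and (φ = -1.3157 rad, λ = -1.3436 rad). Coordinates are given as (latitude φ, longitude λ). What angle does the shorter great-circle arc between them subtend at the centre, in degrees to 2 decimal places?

123.97°

In radians: φ₁ = 0.8345, φ₂ = -1.3157, Δλ = -20.965° = -0.3659 rad.
Haversine: a = sin²(Δφ/2) + cos φ₁ cos φ₂ sin²(Δλ/2) = 0.7738 + (0.6715)(0.2523)(0.0331) = 0.77937.
Central angle c = 2·arcsin(√a) = 2.16367 rad.
So the angular separation is 123.97°.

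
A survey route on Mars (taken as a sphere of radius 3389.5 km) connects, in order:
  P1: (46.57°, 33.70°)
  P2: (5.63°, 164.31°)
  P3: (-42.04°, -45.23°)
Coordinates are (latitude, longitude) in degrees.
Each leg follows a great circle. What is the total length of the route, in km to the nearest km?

14618 km

Leg P1→P2: central angle 1.9542 rad, distance 6623.7 km.
Leg P2→P3: central angle 2.3585 rad, distance 7994.0 km.
Total: 6623.7 + 7994.0 ≈ 14618 km.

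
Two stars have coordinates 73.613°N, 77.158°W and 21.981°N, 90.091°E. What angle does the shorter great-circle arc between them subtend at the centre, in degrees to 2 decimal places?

With latitudes φ₁ = 73.613°, φ₂ = 21.981° and longitude difference Δλ = 167.249°:
Haversine: a = sin²(Δφ/2) + cos φ₁ cos φ₂ sin²(Δλ/2) = 0.1896 + (0.2821)(0.9273)(0.9877) = 0.44803.
Central angle c = 2·arcsin(√a) = 1.46668 rad.
So the angular separation is 84.03°.

84.03°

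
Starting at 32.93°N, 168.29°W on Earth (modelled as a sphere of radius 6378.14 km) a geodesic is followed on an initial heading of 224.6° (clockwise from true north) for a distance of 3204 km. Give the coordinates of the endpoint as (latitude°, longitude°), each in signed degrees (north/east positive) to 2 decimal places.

Angular distance δ = d/R = 3204/6378.14 = 0.50234 rad; initial bearing θ = 3.9200 rad.
sin φ₂ = sin φ₁ cos δ + cos φ₁ sin δ cos θ = (0.5436)(0.8765) + (0.8393)(0.4815)(-0.7120) = 0.1887, so φ₂ = 10.88°.
Δλ = atan2(sin θ sin δ cos φ₁, cos δ − sin φ₁ sin φ₂) = atan2(-0.2838, 0.7739) = -20.136°.
λ₂ = -168.290° − 20.136° = -188.43° → 171.57° after wrapping to (−180°, 180°].

10.88°, 171.57°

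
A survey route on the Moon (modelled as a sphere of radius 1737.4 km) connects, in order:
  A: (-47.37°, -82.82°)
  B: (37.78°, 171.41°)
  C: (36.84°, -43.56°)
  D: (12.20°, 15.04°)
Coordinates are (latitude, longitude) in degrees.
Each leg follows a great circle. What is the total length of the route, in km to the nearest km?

8581 km

Leg A→B: central angle 2.2096 rad, distance 3838.9 km.
Leg B→C: central angle 1.7224 rad, distance 2992.5 km.
Leg C→D: central angle 1.0072 rad, distance 1749.8 km.
Total: 3838.9 + 2992.5 + 1749.8 ≈ 8581 km.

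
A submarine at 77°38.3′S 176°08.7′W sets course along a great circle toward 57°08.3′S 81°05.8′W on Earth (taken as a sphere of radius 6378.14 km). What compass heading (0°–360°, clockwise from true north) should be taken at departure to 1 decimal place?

112.7°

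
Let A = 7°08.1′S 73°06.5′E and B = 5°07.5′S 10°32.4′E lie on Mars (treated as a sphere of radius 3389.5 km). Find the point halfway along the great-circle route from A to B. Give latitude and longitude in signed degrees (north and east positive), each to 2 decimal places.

-7.16°, 41.76°

Central angle δ = 1.0856 rad. Interpolating on the sphere with fraction f = 0.5:
P = [sin((1−f)δ)·A + sin(fδ)·B] / sin δ = 0.5839·A + 0.5839·B in Cartesian coordinates,
giving P = (0.7401, 0.6608, -0.1247), i.e. latitude -7.16°, longitude 41.76°.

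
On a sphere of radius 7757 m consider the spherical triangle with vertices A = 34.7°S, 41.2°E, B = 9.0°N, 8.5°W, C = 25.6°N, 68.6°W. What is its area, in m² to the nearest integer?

Side lengths (central angles): a = 1.0337, b = 2.0911, c = 1.1195 rad; semiperimeter s = 2.1221.
By l'Huilier's theorem, tan(E/4) = √[tan(s/2) tan((s−a)/2) tan((s−b)/2) tan((s−c)/2)], giving spherical excess E = 0.3828 rad.
Area = E·R² = 0.3828 × (7757)² ≈ 23035528 m².

23035528 m²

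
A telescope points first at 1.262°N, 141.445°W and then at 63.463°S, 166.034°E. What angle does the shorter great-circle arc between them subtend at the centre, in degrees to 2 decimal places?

75.40°

In radians: φ₁ = 0.0220, φ₂ = -1.1076, Δλ = -52.521° = -0.9167 rad.
Haversine: a = sin²(Δφ/2) + cos φ₁ cos φ₂ sin²(Δλ/2) = 0.2865 + (0.9998)(0.4468)(0.1958) = 0.37396.
Central angle c = 2·arcsin(√a) = 1.31597 rad.
So the angular separation is 75.40°.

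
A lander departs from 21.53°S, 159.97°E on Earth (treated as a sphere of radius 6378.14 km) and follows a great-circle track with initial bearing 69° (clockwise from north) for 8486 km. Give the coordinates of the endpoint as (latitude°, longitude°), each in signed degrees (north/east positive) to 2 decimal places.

13.68°, -131.09°

Angular distance δ = d/R = 8486/6378.14 = 1.33048 rad; initial bearing θ = 1.2043 rad.
sin φ₂ = sin φ₁ cos δ + cos φ₁ sin δ cos θ = (-0.3670)(0.2380) + (0.9302)(0.9713)(0.3584) = 0.2364, so φ₂ = 13.68°.
Δλ = atan2(sin θ sin δ cos φ₁, cos δ − sin φ₁ sin φ₂) = atan2(0.8435, 0.3248) = 68.941°.
λ₂ = 159.970° + 68.941° = 228.91° → -131.09° after wrapping to (−180°, 180°].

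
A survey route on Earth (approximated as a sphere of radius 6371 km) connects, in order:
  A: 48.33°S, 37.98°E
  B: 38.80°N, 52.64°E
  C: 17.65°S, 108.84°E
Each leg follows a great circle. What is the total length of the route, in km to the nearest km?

Leg A→B: central angle 1.5376 rad, distance 9796.0 km.
Leg B→C: central angle 1.3458 rad, distance 8573.8 km.
Total: 9796.0 + 8573.8 ≈ 18370 km.

18370 km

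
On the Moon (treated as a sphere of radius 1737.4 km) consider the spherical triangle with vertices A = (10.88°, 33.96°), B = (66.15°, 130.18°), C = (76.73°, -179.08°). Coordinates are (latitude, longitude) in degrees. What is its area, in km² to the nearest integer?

825729 km²

Side lengths (central angles): a = 0.3210, b = 1.5760, c = 1.4408 rad; semiperimeter s = 1.6689.
By l'Huilier's theorem, tan(E/4) = √[tan(s/2) tan((s−a)/2) tan((s−b)/2) tan((s−c)/2)], giving spherical excess E = 0.2736 rad.
Area = E·R² = 0.2736 × (1737.4)² ≈ 825729 km².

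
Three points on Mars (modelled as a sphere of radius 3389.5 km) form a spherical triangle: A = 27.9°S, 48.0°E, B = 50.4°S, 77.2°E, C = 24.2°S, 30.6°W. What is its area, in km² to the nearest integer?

4480604 km²

Side lengths (central angles): a = 1.4322, b = 1.2120, c = 0.5504 rad; semiperimeter s = 1.5973.
By l'Huilier's theorem, tan(E/4) = √[tan(s/2) tan((s−a)/2) tan((s−b)/2) tan((s−c)/2)], giving spherical excess E = 0.3900 rad.
Area = E·R² = 0.3900 × (3389.5)² ≈ 4480604 km².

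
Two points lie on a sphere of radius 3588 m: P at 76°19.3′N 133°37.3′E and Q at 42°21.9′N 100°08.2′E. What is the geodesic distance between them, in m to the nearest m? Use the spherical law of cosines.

2306 m

Let φ₁ = 1.3321 rad, φ₂ = 0.7394 rad, and Δλ = -0.5844 rad.
cos c = sin φ₁ sin φ₂ + cos φ₁ cos φ₂ cos Δλ = (0.9716)(0.6739) + (0.2365)(0.7389)(0.8340) = 0.80046,
so c = arccos(0.80046) = 0.64273 rad.
Distance = R·c = 3588 × 0.6427 ≈ 2306 m.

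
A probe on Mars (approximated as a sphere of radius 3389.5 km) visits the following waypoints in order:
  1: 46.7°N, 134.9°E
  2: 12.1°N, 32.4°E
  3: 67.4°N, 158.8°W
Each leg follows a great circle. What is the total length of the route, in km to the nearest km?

Leg 1→2: central angle 1.5634 rad, distance 5299.1 km.
Leg 2→3: central angle 1.7468 rad, distance 5920.7 km.
Total: 5299.1 + 5920.7 ≈ 11220 km.

11220 km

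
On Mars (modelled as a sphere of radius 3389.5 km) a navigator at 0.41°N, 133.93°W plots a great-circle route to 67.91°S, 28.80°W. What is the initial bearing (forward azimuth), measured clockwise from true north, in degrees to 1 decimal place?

158.6°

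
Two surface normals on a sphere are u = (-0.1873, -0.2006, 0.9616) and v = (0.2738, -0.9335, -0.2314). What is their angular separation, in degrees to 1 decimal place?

u·v = -0.0865; |u| = 1.0000, |v| = 1.0000.
cos θ = (u·v)/(|u||v|) = -0.0865, so θ = 95.0°.

95.0°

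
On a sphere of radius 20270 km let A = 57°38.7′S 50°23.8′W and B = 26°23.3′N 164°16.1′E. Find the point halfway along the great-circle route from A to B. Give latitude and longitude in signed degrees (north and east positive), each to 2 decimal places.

-36.15°, -161.99°

The central angle between A and B is δ = 2.4493 rad.
With f = 0.5, the slerp weights are sin((1−f)δ)/sin δ = 1.4736 and sin(fδ)/sin δ = 1.4736.
Weighted sum of the unit vectors: (1.4736)·(0.3412,-0.4123,-0.8447) + (1.4736)·(-0.8622,0.2429,0.4445) = (-0.7679, -0.2497, -0.5899).
Converting back: φ = atan2(z, √(x²+y²)) = -36.15°, λ = atan2(y, x) = -161.99°.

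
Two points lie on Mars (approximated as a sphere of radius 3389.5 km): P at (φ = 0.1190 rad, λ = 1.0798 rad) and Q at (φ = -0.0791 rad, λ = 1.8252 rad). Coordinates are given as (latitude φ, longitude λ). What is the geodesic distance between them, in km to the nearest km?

2610 km

With latitudes φ₁ = 6.818°, φ₂ = -4.532° and longitude difference Δλ = 42.708°:
Haversine: a = sin²(Δφ/2) + cos φ₁ cos φ₂ sin²(Δλ/2) = 0.0098 + (0.9929)(0.9969)(0.1326) = 0.14102.
Central angle c = 2·arcsin(√a) = 0.76993 rad.
Distance = R·c = 3389.5 × 0.7699 ≈ 2610 km.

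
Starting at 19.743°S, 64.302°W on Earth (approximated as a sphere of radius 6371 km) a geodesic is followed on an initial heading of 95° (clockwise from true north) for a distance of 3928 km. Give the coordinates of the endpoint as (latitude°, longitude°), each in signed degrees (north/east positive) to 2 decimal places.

Angular distance δ = d/R = 3928/6371 = 0.61654 rad; initial bearing θ = 1.6581 rad.
sin φ₂ = sin φ₁ cos δ + cos φ₁ sin δ cos θ = (-0.3378)(0.8159) + (0.9412)(0.5782)(-0.0872) = -0.3230, so φ₂ = -18.85°.
Δλ = atan2(sin θ sin δ cos φ₁, cos δ − sin φ₁ sin φ₂) = atan2(0.5422, 0.7068) = 37.492°.
λ₂ = -64.302° + 37.492° = -26.81°.

-18.85°, -26.81°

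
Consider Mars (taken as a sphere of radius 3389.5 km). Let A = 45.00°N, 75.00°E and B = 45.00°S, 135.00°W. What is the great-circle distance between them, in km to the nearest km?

9401 km

Let φ₁ = 0.7854 rad, φ₂ = -0.7854 rad, and Δλ = 2.6180 rad.
Haversine: a = sin²(Δφ/2) + cos φ₁ cos φ₂ sin²(Δλ/2) = 0.5000 + (0.7071)(0.7071)(0.9330) = 0.96651.
Central angle c = 2·arcsin(√a) = 2.77349 rad.
Distance = R·c = 3389.5 × 2.7735 ≈ 9401 km.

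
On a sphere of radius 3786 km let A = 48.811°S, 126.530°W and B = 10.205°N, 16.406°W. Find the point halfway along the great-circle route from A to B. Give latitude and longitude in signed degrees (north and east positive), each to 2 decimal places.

-30.47°, -55.63°

The central angle between A and B is δ = 1.9351 rad.
With f = 0.5, the slerp weights are sin((1−f)δ)/sin δ = 0.8814 and sin(fδ)/sin δ = 0.8814.
Weighted sum of the unit vectors: (0.8814)·(-0.3920,-0.5292,-0.7525) + (0.8814)·(0.9441,-0.2780,0.1772) = (0.4866, -0.7114, -0.5071).
Converting back: φ = atan2(z, √(x²+y²)) = -30.47°, λ = atan2(y, x) = -55.63°.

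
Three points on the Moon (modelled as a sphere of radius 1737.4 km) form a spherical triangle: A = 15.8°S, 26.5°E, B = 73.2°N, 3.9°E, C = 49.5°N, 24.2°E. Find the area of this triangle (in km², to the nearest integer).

195294 km²

Side lengths (central angles): a = 0.4418, b = 1.1403, c = 1.5747 rad; semiperimeter s = 1.5784.
By l'Huilier's theorem, tan(E/4) = √[tan(s/2) tan((s−a)/2) tan((s−b)/2) tan((s−c)/2)], giving spherical excess E = 0.0647 rad.
Area = E·R² = 0.0647 × (1737.4)² ≈ 195294 km².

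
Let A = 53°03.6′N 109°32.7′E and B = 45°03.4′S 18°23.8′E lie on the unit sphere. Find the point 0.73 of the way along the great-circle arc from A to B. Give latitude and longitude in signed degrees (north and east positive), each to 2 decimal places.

Central angle δ = 2.1825 rad. Interpolating on the sphere with fraction f = 0.73:
P = [sin((1−f)δ)·A + sin(fδ)·B] / sin δ = 0.6788·A + 1.2212·B in Cartesian coordinates,
giving P = (0.6821, 0.6567, -0.3218), i.e. latitude -18.77°, longitude 43.91°.

-18.77°, 43.91°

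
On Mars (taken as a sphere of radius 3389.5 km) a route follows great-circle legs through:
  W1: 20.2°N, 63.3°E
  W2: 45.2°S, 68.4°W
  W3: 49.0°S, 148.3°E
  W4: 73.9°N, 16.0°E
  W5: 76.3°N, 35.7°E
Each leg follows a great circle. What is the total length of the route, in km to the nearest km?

21726 km

Leg W1→W2: central angle 2.3253 rad, distance 7881.6 km.
Leg W2→W3: central angle 1.4052 rad, distance 4762.8 km.
Leg W3→W4: central angle 2.5822 rad, distance 8752.2 km.
Leg W4→W5: central angle 0.0972 rad, distance 329.5 km.
Total: 7881.6 + 4762.8 + 8752.2 + 329.5 ≈ 21726 km.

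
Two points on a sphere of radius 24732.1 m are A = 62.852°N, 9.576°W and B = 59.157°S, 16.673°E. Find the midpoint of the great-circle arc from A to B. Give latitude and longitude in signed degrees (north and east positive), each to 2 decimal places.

1.90°, 4.33°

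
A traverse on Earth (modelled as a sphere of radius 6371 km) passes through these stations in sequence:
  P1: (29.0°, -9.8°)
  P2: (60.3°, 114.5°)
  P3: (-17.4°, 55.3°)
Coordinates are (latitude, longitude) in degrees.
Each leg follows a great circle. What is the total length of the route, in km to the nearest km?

Leg P1→P2: central angle 1.3929 rad, distance 8874.4 km.
Leg P2→P3: central angle 1.5885 rad, distance 10120.1 km.
Total: 8874.4 + 10120.1 ≈ 18995 km.

18995 km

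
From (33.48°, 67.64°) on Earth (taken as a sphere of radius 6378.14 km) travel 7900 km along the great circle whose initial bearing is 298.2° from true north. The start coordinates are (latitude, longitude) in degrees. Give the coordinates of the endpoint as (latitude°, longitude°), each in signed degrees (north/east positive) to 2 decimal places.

Angular distance δ = d/R = 7900/6378.14 = 1.23861 rad; initial bearing θ = 5.2046 rad.
sin φ₂ = sin φ₁ cos δ + cos φ₁ sin δ cos θ = (0.5516)(0.3261) + (0.8341)(0.9453)(0.4726) = 0.5525, so φ₂ = 33.54°.
Δλ = atan2(sin θ sin δ cos φ₁, cos δ − sin φ₁ sin φ₂) = atan2(-0.6949, 0.0213) = -88.242°.
λ₂ = 67.640° − 88.242° = -20.60°.

33.54°, -20.60°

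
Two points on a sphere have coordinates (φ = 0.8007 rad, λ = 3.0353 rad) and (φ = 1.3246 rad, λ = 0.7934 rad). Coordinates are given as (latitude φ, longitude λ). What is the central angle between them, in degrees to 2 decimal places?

Let φ₁ = 0.8007 rad, φ₂ = 1.3246 rad, and Δλ = -2.2419 rad.
cos c = sin φ₁ sin φ₂ + cos φ₁ cos φ₂ cos Δλ = (0.7178)(0.9698) + (0.6962)(0.2437)(-0.6219) = 0.59068,
so c = arccos(0.59068) = 0.93889 rad.
So the angular separation is 53.79°.

53.79°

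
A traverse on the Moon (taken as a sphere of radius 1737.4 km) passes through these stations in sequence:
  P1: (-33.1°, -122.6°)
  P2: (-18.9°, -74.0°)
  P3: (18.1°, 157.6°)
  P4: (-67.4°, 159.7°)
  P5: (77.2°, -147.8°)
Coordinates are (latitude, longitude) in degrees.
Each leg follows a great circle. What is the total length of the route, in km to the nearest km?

12441 km

Leg P1→P2: central angle 0.7940 rad, distance 1379.5 km.
Leg P2→P3: central angle 2.2906 rad, distance 3979.6 km.
Leg P3→P4: central angle 1.4925 rad, distance 2593.1 km.
Leg P4→P5: central angle 2.5838 rad, distance 4489.1 km.
Total: 1379.5 + 3979.6 + 2593.1 + 4489.1 ≈ 12441 km.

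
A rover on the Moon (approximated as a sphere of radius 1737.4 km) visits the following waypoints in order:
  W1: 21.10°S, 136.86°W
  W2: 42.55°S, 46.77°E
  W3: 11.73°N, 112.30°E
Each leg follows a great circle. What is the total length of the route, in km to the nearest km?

5973 km

Leg W1→W2: central angle 2.0292 rad, distance 3525.4 km.
Leg W2→W3: central angle 1.4088 rad, distance 2447.6 km.
Total: 3525.4 + 2447.6 ≈ 5973 km.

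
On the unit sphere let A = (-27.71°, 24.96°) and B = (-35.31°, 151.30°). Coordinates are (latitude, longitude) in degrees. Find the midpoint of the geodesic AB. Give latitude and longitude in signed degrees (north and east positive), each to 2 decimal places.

-53.55°, 83.53°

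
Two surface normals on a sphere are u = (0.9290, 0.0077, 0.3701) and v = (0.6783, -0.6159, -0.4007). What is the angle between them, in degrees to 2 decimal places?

61.50°

u·v = 0.4771; |u| = 1.0000, |v| = 1.0000.
cos θ = (u·v)/(|u||v|) = 0.4771, so θ = 61.50°.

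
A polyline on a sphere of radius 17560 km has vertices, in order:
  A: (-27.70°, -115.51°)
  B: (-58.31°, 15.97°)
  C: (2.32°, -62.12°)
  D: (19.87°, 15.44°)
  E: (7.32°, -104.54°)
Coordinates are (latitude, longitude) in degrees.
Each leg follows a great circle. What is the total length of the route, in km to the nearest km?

111336 km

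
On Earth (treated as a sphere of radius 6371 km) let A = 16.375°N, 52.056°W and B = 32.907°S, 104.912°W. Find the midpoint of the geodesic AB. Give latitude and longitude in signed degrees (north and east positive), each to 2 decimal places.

The central angle between A and B is δ = 1.2311 rad.
With f = 0.5, the slerp weights are sin((1−f)δ)/sin δ = 0.6124 and sin(fδ)/sin δ = 0.6124.
Weighted sum of the unit vectors: (0.6124)·(0.5899,-0.7566,0.2819) + (0.6124)·(-0.2160,-0.8113,-0.5433) = (0.2290, -0.9602, -0.1601).
Converting back: φ = atan2(z, √(x²+y²)) = -9.21°, λ = atan2(y, x) = -76.59°.

-9.21°, -76.59°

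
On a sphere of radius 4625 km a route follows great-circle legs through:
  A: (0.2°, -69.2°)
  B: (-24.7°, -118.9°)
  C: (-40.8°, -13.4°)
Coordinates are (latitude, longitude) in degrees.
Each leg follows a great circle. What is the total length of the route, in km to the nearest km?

11220 km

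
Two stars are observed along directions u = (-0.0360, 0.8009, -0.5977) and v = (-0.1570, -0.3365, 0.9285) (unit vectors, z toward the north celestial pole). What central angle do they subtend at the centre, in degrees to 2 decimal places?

u·v = -0.8188; |u| = 1.0000, |v| = 1.0000.
cos θ = (u·v)/(|u||v|) = -0.8188, so θ = 144.97°.

144.97°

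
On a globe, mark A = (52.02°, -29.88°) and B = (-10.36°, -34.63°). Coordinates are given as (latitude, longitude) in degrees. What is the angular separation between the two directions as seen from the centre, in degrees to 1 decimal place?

With latitudes φ₁ = 52.020°, φ₂ = -10.360° and longitude difference Δλ = -4.750°:
Haversine: a = sin²(Δφ/2) + cos φ₁ cos φ₂ sin²(Δλ/2) = 0.2682 + (0.6154)(0.9837)(0.0017) = 0.26924.
Central angle c = 2·arcsin(√a) = 1.09108 rad.
So the angular separation is 62.5°.

62.5°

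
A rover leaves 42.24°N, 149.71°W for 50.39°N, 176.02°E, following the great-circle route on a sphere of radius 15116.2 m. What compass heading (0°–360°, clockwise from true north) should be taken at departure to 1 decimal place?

301.1°

With φ₁ = 0.7372, φ₂ = 0.8795, Δλ = -0.5981 rad, the forward-azimuth formula gives
θ = atan2( sin Δλ cos φ₂ , cos φ₁ sin φ₂ − sin φ₁ cos φ₂ cos Δλ ) = atan2(-0.3590, 0.2162) = -58.95°.
Adding 360° brings this into [0°, 360°): 301.1°.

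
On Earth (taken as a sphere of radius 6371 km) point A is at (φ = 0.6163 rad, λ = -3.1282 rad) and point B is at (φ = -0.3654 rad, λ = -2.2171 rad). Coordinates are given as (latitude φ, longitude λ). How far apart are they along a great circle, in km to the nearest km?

8328 km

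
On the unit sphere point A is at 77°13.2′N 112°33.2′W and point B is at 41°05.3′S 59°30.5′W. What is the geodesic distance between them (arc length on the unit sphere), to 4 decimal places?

Let φ₁ = 1.3477 rad, φ₂ = -0.7171 rad, and Δλ = 0.9258 rad.
cos c = sin φ₁ sin φ₂ + cos φ₁ cos φ₂ cos Δλ = (0.9752)(-0.6572) + (0.2212)(0.7537)(0.6012) = -0.54071,
so c = arccos(-0.54071) = 2.14207 rad.
On the unit sphere the arc length equals the central angle: 2.1421.

2.1421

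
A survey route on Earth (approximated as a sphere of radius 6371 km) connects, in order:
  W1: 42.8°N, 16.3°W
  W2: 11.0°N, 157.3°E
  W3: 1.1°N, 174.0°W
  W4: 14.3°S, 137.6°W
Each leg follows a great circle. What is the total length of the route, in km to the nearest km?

21710 km

Leg W1→W2: central angle 2.1971 rad, distance 13997.4 km.
Leg W2→W3: central angle 0.5266 rad, distance 3354.8 km.
Leg W3→W4: central angle 0.6840 rad, distance 4357.6 km.
Total: 13997.4 + 3354.8 + 4357.6 ≈ 21710 km.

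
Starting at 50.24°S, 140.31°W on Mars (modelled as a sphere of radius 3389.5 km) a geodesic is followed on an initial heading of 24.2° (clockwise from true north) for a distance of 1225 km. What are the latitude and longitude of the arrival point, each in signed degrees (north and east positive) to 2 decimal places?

Angular distance δ = d/R = 1225/3389.5 = 0.36141 rad; initial bearing θ = 0.4224 rad.
sin φ₂ = sin φ₁ cos δ + cos φ₁ sin δ cos θ = (-0.7687)(0.9354) + (0.6396)(0.3536)(0.9121) = -0.5128, so φ₂ = -30.85°.
Δλ = atan2(sin θ sin δ cos φ₁, cos δ − sin φ₁ sin φ₂) = atan2(0.0927, 0.5412) = 9.720°.
λ₂ = -140.310° + 9.720° = -130.59°.

-30.85°, -130.59°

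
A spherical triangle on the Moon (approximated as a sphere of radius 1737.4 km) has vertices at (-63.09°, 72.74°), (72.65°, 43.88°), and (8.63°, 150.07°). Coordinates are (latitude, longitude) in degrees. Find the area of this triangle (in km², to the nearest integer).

Side lengths (central angles): a = 1.5097, b = 1.6065, c = 2.3934 rad; semiperimeter s = 2.7548.
By l'Huilier's theorem, tan(E/4) = √[tan(s/2) tan((s−a)/2) tan((s−b)/2) tan((s−c)/2)], giving spherical excess E = 2.3282 rad.
Area = E·R² = 2.3282 × (1737.4)² ≈ 7027944 km².

7027944 km²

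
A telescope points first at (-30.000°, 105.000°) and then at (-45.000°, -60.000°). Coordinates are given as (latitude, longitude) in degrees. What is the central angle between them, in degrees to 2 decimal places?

103.77°

Let φ₁ = -0.5236 rad, φ₂ = -0.7854 rad, and Δλ = -2.8798 rad.
cos c = sin φ₁ sin φ₂ + cos φ₁ cos φ₂ cos Δλ = (-0.5000)(-0.7071) + (0.8660)(0.7071)(-0.9659) = -0.23795,
so c = arccos(-0.23795) = 1.81105 rad.
So the angular separation is 103.77°.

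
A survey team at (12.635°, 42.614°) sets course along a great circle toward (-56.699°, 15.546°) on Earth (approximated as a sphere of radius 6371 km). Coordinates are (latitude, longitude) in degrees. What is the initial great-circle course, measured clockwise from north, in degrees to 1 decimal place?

Δλ = -27.068° = -0.4724 rad.
y = sin Δλ · cos φ₂ = (-0.4550)(0.5490) = -0.2498
x = cos φ₁ sin φ₂ − sin φ₁ cos φ₂ cos Δλ = (0.9758)(-0.8358) − (0.2187)(0.5490)(0.8905) = -0.9225
θ = atan2(y, x) = -164.85°; adding 360° gives 195.2°.

195.2°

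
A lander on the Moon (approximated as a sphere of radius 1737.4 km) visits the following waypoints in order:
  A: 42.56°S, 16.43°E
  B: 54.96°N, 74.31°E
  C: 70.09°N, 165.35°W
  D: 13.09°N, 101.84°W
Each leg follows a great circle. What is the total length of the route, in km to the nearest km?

6850 km

Leg A→B: central angle 1.9060 rad, distance 3311.4 km.
Leg B→C: central angle 0.8352 rad, distance 1451.0 km.
Leg C→D: central angle 1.2016 rad, distance 2087.6 km.
Total: 3311.4 + 1451.0 + 2087.6 ≈ 6850 km.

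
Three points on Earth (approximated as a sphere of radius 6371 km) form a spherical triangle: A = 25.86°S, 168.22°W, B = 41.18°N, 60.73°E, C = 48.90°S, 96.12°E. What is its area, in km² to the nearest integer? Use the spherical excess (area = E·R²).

78588510 km²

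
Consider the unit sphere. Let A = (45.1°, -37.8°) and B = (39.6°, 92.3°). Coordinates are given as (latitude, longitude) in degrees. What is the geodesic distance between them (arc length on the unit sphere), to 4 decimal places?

1.4694

Let φ₁ = 0.7871 rad, φ₂ = 0.6912 rad, and Δλ = 2.2707 rad.
Haversine: a = sin²(Δφ/2) + cos φ₁ cos φ₂ sin²(Δλ/2) = 0.0023 + (0.7059)(0.7705)(0.8221) = 0.44941.
Central angle c = 2·arcsin(√a) = 1.46944 rad.
On the unit sphere the arc length equals the central angle: 1.4694.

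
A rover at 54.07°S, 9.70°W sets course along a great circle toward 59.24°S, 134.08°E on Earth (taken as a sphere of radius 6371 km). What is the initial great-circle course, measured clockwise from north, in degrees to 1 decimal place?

160.2°

With φ₁ = -0.9437, φ₂ = -1.0339, Δλ = 2.5094 rad, the forward-azimuth formula gives
θ = atan2( sin Δλ cos φ₂ , cos φ₁ sin φ₂ − sin φ₁ cos φ₂ cos Δλ ) = atan2(0.3022, -0.8383) = 160.18°.
So the initial bearing is 160.2°.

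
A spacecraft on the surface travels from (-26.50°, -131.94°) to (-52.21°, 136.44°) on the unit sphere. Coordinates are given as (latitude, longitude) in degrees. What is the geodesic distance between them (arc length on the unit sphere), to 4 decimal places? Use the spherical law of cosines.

With latitudes φ₁ = -26.500°, φ₂ = -52.210° and longitude difference Δλ = -91.620°:
cos c = sin φ₁ sin φ₂ + cos φ₁ cos φ₂ cos Δλ = (-0.4462)(-0.7903) + (0.8949)(0.6128)(-0.0283) = 0.33711,
so c = arccos(0.33711) = 1.22695 rad.
On the unit sphere the arc length equals the central angle: 1.2270.

1.2270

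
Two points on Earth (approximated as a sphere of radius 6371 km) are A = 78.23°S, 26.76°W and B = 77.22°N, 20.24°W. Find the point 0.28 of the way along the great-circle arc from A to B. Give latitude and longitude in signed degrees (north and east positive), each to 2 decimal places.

The central angle between A and B is δ = 2.7138 rad.
With f = 0.28, the slerp weights are sin((1−f)δ)/sin δ = 2.2357 and sin(fδ)/sin δ = 1.6604.
Weighted sum of the unit vectors: (2.2357)·(0.1821,-0.0918,-0.9790) + (1.6604)·(0.2075,-0.0765,0.9752) = (0.7518, -0.3324, -0.5694).
Converting back: φ = atan2(z, √(x²+y²)) = -34.71°, λ = atan2(y, x) = -23.85°.

-34.71°, -23.85°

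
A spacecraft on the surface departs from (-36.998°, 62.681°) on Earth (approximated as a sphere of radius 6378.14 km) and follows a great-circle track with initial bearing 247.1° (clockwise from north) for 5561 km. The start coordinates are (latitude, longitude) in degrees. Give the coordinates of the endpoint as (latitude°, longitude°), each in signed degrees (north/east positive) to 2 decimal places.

-38.69°, -1.94°

Angular distance δ = d/R = 5561/6378.14 = 0.87188 rad; initial bearing θ = 4.3127 rad.
sin φ₂ = sin φ₁ cos δ + cos φ₁ sin δ cos θ = (-0.6018)(0.6434) + (0.7987)(0.7655)(-0.3891) = -0.6251, so φ₂ = -38.69°.
Δλ = atan2(sin θ sin δ cos φ₁, cos δ − sin φ₁ sin φ₂) = atan2(-0.5632, 0.2672) = -64.619°.
λ₂ = 62.681° − 64.619° = -1.94°.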